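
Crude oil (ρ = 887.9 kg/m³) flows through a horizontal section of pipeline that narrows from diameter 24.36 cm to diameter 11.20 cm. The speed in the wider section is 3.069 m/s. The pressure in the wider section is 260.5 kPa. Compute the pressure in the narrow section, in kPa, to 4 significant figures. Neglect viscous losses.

P₂ = 171.1 kPa

Mass conservation (A₁v₁ = A₂v₂) gives v₂ = 3.069 × 466.1/98.52 = 14.52 m/s.
Along the horizontal streamline, P + ½ρv² is constant.
P₂ = P₁ − ½ρ(v₂² − v₁²) = 260500 − ½·887.9·(14.52² − 3.069²) = 260500 − 89390 = 171100 Pa.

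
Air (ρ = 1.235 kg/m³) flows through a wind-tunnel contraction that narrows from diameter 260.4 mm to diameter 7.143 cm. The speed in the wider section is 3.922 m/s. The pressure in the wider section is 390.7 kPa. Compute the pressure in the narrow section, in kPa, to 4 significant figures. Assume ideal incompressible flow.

P₂ ≈ 389.0 kPa

Mass conservation (A₁v₁ = A₂v₂) gives v₂ = 3.922 × 532.6/40.07 = 52.12 m/s.
Bernoulli (h₁ = h₂): P₁ − P₂ = ½ρ(v₂² − v₁²).
P₂ = P₁ − ½ρ(v₂² − v₁²) = 390700 − ½·1.235·(52.12² − 3.922²) = 390700 − 1668 = 389000 Pa.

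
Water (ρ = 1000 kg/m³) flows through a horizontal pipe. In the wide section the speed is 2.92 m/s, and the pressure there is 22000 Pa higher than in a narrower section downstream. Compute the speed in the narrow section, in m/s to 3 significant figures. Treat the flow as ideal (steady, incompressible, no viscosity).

Horizontal Bernoulli: P₁ + ½ρv₁² = P₂ + ½ρv₂², so v₂² = v₁² + 2(P₁ − P₂)/ρ.
v₂ = √(2.92² + 2·22000/1000) = √(8.53 + 44.0) = 7.25 m/s.

v₂ ≈ 7.25 m/s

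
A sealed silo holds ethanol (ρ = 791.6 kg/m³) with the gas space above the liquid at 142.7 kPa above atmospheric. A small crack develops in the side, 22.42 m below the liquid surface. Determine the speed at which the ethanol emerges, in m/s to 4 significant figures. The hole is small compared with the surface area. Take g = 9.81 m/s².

28.29 m/s

Take point 1 at the surface (v₁ ≈ 0) and point 2 at the hole (at atmospheric pressure). Bernoulli: P₁ + ρg h = P_atm + ½ρv₂².
With P₁ − P_atm = 142700 Pa, v₂ = √(2gh + 2ΔP/ρ) = √(2·9.81·22.42 + 2·142700/791.6) = 28.29 m/s.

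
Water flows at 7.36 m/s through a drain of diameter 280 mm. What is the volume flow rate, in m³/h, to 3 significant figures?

Q = A·v = 0.0616 m² × 7.36 m/s = 0.453 m³/s.
Converting: 0.453 m³/s × 3600 = 1630 m³/h.

Q ≈ 1630 m³/h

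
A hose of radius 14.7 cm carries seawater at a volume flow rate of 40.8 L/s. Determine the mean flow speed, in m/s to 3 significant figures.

v = 0.601 m/s

Q = 40.8 L/s = 0.0408 m³/s.
v = Q/A = 0.0408 / 0.0679 = 0.601 m/s.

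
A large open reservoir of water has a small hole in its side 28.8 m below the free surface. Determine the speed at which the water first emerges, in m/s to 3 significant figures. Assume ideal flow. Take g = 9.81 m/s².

The surface is effectively still and both ends are open, so ½v² = gh and v = √(2·9.81·28.8) = 23.8 m/s.

v ≈ 23.8 m/s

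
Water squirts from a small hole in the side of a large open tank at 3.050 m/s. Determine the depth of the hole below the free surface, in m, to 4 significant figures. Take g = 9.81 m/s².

h ≈ 0.4741 m

For a small hole in a large open tank, ½v² = gh, giving h = v²/(2g).
h = 3.050²/(2·9.81) = 9.302/19.62 = 0.4741 m.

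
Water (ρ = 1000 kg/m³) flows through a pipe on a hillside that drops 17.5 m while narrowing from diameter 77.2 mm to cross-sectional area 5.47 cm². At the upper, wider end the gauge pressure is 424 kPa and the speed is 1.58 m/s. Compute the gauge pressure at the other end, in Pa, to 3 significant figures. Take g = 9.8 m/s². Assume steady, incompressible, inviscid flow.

505000 Pa

Continuity gives A₁v₁ = A₂v₂, so v₂ = (46.8 cm²)/(5.47 cm²) × 1.58 m/s = 13.5 m/s.
Bernoulli: P₁ + ½ρv₁² + ρg h₁ = P₂ + ½ρv₂² + ρg h₂, so P₂ = P₁ + ½ρ(v₁² − v₂²) − ρg(h₂ − h₁).
P₂ = 424000 + ½·1000·(1.58² − 13.5²) − 1000·9.8·(−17.5) = 424000 + (-90200) − (-172000) = 505000 Pa.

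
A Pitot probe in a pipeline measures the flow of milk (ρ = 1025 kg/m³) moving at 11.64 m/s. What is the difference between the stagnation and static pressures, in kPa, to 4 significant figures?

ΔP ≈ 69.44 kPa

At the stagnation point the flow is brought to rest, so Bernoulli gives P_stag − P_static = ½ρv².
ΔP = ½·1025·11.64² = 69440 Pa.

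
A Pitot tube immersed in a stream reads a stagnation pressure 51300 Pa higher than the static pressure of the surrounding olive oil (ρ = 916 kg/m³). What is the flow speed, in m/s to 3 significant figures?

v = 10.6 m/s

The dynamic pressure equals the rise in static pressure at the stagnation point: ΔP = ½ρv².
v = √(2ΔP/ρ) = √(2·51300/916) = 10.6 m/s.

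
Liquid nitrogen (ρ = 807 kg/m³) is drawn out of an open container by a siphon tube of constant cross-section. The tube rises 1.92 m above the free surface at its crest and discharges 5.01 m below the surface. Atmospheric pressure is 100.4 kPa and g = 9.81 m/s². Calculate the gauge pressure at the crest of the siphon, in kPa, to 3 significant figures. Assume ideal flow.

P_gauge ≈ -54.9 kPa

Bernoulli surface→outlet gives ½v² = g·h_out, so v = √(2·9.81·5.01) = 9.91 m/s.
The bore is uniform, so the speed at the crest is the same v. Bernoulli surface→crest: P_atm = P_top + ½ρv² + ρg·h_top.
P_top = 100400 − ½·807·9.91² − 807·9.81·1.92 = 45500 Pa. So P_gauge = P_top − P_atm = -54900 Pa.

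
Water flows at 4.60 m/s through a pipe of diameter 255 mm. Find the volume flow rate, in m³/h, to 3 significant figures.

Q ≈ 846 m³/h

Q = A·v = 0.0511 m² × 4.60 m/s = 0.235 m³/s.
Converting: 0.235 m³/s × 3600 = 846 m³/h.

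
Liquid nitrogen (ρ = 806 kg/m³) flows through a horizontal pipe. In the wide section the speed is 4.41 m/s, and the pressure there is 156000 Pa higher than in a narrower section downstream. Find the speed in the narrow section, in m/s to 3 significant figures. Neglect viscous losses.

With h₁ = h₂, rearranging Bernoulli gives v₂ = √(v₁² + 2ΔP/ρ).
v₂ = √(4.41² + 2·156000/806) = √(19.4 + 387) = 20.2 m/s.

v₂ = 20.2 m/s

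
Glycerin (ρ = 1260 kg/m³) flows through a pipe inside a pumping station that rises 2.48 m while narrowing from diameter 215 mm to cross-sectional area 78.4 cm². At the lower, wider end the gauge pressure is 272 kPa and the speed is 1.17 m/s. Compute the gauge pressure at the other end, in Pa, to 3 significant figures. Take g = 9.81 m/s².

By continuity, v₂ = v₁·A₁/A₂ = 1.17·(363/78.4) = 5.42 m/s.
Bernoulli: P₁ + ½ρv₁² + ρg h₁ = P₂ + ½ρv₂² + ρg h₂, so P₂ = P₁ + ½ρ(v₁² − v₂²) − ρg(h₂ − h₁).
P₂ = 272000 + ½·1260·(1.17² − 5.42²) − 1260·9.81·(+2.48) = 272000 + (-17600) − (30700) = 224000 Pa.

P₂ = 224000 Pa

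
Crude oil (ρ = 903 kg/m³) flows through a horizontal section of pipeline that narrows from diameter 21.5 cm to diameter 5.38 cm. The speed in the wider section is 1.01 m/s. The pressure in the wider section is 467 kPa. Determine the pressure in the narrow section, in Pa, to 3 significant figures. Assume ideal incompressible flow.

P₂ = 350000 Pa

By continuity, v₂ = v₁·A₁/A₂ = 1.01·(363/22.7) = 16.1 m/s.
Along the horizontal streamline, P + ½ρv² is constant.
P₂ = P₁ − ½ρ(v₂² − v₁²) = 467000 − ½·903·(16.1² − 1.01²) = 467000 − 117000 = 350000 Pa.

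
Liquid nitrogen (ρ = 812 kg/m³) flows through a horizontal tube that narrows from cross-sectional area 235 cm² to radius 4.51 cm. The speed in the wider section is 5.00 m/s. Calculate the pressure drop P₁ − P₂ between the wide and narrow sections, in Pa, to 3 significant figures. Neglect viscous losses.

127000 Pa

The volume flow rate is constant, so v₂ = (A₁/A₂)v₁ = (235/63.9)·5.00 = 18.4 m/s.
With no height change, Bernoulli's equation is P₁ + ½ρv₁² = P₂ + ½ρv₂².
P₁ − P₂ = ½·812·(18.4² − 5.00²) = ½·812·313 = 127000 Pa.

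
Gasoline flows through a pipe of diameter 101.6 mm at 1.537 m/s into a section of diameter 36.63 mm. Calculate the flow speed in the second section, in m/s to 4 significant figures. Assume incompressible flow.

v₂ ≈ 11.82 m/s

Continuity gives A₁v₁ = A₂v₂, so v₂ = (81.07 cm²)/(10.54 cm²) × 1.537 m/s = 11.82 m/s.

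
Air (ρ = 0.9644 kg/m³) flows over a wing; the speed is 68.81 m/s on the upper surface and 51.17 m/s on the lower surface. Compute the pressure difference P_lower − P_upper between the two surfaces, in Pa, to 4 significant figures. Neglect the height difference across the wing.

ΔP = 1021 Pa

Bernoulli (same height): P_lower − P_upper = ½ρ(v_upper² − v_lower²).
ΔP = ½·0.9644·(68.81² − 51.17²) = 1021 Pa.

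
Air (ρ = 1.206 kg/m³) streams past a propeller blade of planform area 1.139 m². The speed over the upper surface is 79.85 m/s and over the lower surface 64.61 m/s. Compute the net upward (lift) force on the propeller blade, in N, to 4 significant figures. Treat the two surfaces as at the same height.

1512 N

From P + ½ρv² = const at equal height, P_low − P_up = ½ρ(v_up² − v_low²).
ΔP = ½·1.206·(79.85² − 64.61²) = 1328 Pa.
Lift = ΔP · A = 1328 × 1.139 = 1512 N.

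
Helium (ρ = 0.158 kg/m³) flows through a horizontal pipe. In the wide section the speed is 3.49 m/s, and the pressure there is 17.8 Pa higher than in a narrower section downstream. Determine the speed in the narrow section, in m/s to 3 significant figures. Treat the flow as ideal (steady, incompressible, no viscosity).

v₂ ≈ 15.4 m/s

Horizontal Bernoulli: P₁ + ½ρv₁² = P₂ + ½ρv₂², so v₂² = v₁² + 2(P₁ − P₂)/ρ.
v₂ = √(3.49² + 2·17.8/0.158) = √(12.2 + 225) = 15.4 m/s.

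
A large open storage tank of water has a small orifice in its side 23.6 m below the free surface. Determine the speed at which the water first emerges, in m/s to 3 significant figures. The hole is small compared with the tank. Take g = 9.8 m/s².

Torricelli's result v = √(2gh) gives v = √(2·9.8·23.6) = 21.5 m/s.

v ≈ 21.5 m/s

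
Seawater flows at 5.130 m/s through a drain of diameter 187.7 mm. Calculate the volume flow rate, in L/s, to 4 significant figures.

Q = 142.0 L/s

Q = A·v = 0.02767 m² × 5.130 m/s = 0.1420 m³/s.
Converting: 0.1420 m³/s × 1000 = 142.0 L/s.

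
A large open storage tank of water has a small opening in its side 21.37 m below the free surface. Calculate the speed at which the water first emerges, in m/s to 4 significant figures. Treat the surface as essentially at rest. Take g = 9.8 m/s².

20.47 m/s

The surface is effectively still and both ends are open, so ½v² = gh and v = √(2·9.8·21.37) = 20.47 m/s.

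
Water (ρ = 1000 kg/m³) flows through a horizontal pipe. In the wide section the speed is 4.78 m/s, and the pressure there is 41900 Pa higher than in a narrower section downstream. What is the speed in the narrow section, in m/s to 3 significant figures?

With h₁ = h₂, rearranging Bernoulli gives v₂ = √(v₁² + 2ΔP/ρ).
v₂ = √(4.78² + 2·41900/1000) = √(22.8 + 83.8) = 10.3 m/s.

v₂ = 10.3 m/s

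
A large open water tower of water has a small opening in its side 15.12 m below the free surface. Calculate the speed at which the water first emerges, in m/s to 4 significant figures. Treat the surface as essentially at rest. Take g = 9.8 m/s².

Bernoulli from surface to hole (P equal, v_surface ≈ 0): v = √(2gh) = √(2×9.8×15.12) = 17.21 m/s.

v ≈ 17.21 m/s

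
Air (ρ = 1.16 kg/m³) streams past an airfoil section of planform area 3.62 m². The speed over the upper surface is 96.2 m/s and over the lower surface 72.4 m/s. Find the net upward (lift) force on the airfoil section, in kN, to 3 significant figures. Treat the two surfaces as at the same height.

F ≈ 8.43 kN

With equal heights on the two surfaces, Bernoulli gives P_lower − P_upper = ½ρ(v_upper² − v_lower²).
ΔP = ½·1.16·(96.2² − 72.4²) = 2330 Pa.
Lift = ΔP · A = 2330 × 3.62 = 8430 N.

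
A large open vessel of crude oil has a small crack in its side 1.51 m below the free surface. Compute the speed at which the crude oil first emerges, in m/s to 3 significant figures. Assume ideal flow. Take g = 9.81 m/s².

The surface is effectively still and both ends are open, so ½v² = gh and v = √(2·9.81·1.51) = 5.44 m/s.

v ≈ 5.44 m/s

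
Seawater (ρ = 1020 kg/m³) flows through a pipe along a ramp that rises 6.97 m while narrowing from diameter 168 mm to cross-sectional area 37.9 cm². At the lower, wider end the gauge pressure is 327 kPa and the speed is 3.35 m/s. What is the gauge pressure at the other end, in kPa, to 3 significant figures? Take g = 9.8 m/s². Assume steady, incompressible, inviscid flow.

The volume flow rate is constant, so v₂ = (A₁/A₂)v₁ = (222/37.9)·3.35 = 19.6 m/s.
Bernoulli: P₁ + ½ρv₁² + ρg h₁ = P₂ + ½ρv₂² + ρg h₂, so P₂ = P₁ + ½ρ(v₁² − v₂²) − ρg(h₂ − h₁).
P₂ = 327000 + ½·1020·(3.35² − 19.6²) − 1020·9.8·(+6.97) = 327000 + (-190000) − (69700) = 67300 Pa.

P₂ = 67.3 kPa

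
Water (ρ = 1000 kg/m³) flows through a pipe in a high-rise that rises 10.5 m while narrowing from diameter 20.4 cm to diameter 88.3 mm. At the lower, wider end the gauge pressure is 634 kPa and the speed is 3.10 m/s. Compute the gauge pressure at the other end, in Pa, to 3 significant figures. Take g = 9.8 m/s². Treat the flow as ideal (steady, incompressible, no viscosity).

P₂ ≈ 399000 Pa

By continuity, v₂ = v₁·A₁/A₂ = 3.10·(327/61.2) = 16.5 m/s.
Energy conservation along the streamline gives P₂ = P₁ − ½ρ(v₂² − v₁²) − ρg(h₂ − h₁).
P₂ = 634000 + ½·1000·(3.10² − 16.5²) − 1000·9.8·(+10.5) = 634000 + (-132000) − (103000) = 399000 Pa.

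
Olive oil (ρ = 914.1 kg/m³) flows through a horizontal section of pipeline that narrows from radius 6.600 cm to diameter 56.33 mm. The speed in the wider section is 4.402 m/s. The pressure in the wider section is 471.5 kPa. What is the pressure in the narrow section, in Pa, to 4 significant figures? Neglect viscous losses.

The volume flow rate is constant, so v₂ = (A₁/A₂)v₁ = (136.8/24.92)·4.402 = 24.17 m/s.
Bernoulli (h₁ = h₂): P₁ − P₂ = ½ρ(v₂² − v₁²).
P₂ = P₁ − ½ρ(v₂² − v₁²) = 471500 − ½·914.1·(24.17² − 4.402²) = 471500 − 258200 = 213300 Pa.

213300 Pa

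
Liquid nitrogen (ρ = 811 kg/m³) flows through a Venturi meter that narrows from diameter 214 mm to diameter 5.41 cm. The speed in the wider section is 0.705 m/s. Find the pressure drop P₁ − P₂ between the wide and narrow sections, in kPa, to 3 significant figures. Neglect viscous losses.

Mass conservation (A₁v₁ = A₂v₂) gives v₂ = 0.705 × 360/23.0 = 11.0 m/s.
Bernoulli (h₁ = h₂): P₁ − P₂ = ½ρ(v₂² − v₁²).
P₁ − P₂ = ½·811·(11.0² − 0.705²) = ½·811·121 = 49100 Pa.

ΔP ≈ 49.1 kPa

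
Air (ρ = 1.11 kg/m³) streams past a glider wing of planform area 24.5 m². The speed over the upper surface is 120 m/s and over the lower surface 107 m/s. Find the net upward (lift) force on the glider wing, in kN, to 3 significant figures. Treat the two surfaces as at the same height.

F ≈ 40.1 kN

With equal heights on the two surfaces, Bernoulli gives P_lower − P_upper = ½ρ(v_upper² − v_lower²).
ΔP = ½·1.11·(120² − 107²) = 1640 Pa.
Lift = ΔP · A = 1640 × 24.5 = 40100 N.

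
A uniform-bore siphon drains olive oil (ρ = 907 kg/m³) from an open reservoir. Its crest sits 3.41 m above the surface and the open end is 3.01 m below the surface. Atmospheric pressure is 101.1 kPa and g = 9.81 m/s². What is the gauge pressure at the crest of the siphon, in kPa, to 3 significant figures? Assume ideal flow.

P_gauge ≈ -57.1 kPa

From the surface to the outlet (both open to atmosphere, surface at rest): v = √(2g·h_out) = √(2·9.81·3.01) = 7.68 m/s.
The bore is uniform, so the speed at the crest is the same v. Bernoulli surface→crest: P_atm = P_top + ½ρv² + ρg·h_top.
P_top = 101100 − ½·907·7.68² − 907·9.81·3.41 = 44000 Pa. So P_gauge = P_top − P_atm = -57100 Pa.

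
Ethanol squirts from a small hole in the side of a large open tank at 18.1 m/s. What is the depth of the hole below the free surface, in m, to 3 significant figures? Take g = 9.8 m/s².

Torricelli: v = √(2gh), so h = v²/(2g).
h = 18.1²/(2·9.8) = 328/19.60 = 16.7 m.

h ≈ 16.7 m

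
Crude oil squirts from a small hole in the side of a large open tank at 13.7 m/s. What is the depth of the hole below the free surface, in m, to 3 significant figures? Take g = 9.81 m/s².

9.57 m

For a small hole in a large open tank, ½v² = gh, giving h = v²/(2g).
h = 13.7²/(2·9.81) = 188/19.62 = 9.57 m.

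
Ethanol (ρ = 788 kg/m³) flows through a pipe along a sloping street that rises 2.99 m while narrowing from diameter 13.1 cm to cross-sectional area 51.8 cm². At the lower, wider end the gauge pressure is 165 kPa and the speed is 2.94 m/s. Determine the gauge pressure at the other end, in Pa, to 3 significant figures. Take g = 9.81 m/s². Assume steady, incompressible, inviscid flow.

Continuity gives A₁v₁ = A₂v₂, so v₂ = (135 cm²)/(51.8 cm²) × 2.94 m/s = 7.65 m/s.
Energy conservation along the streamline gives P₂ = P₁ − ½ρ(v₂² − v₁²) − ρg(h₂ − h₁).
P₂ = 165000 + ½·788·(2.94² − 7.65²) − 788·9.81·(+2.99) = 165000 + (-19700) − (23100) = 122000 Pa.

P₂ ≈ 122000 Pa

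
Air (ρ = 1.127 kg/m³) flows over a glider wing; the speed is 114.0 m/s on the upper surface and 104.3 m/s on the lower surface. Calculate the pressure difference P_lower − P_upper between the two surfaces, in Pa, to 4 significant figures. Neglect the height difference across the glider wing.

Bernoulli (same height): P_lower − P_upper = ½ρ(v_upper² − v_lower²).
ΔP = ½·1.127·(114.0² − 104.3²) = 1193 Pa.

1193 Pa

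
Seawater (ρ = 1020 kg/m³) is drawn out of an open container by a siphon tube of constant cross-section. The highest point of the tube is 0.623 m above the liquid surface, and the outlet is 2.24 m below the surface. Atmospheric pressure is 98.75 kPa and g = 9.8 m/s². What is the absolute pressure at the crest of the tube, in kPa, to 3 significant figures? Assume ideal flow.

Bernoulli surface→outlet gives ½v² = g·h_out, so v = √(2·9.8·2.24) = 6.63 m/s.
Continuity keeps v the same throughout the tube; from surface to crest, P_atm + 0 = P_top + ½ρv² + ρg·h_top.
P_top = 98750 − ½·1020·6.63² − 1020·9.8·0.623 = 70100 Pa.

P_top ≈ 70.1 kPa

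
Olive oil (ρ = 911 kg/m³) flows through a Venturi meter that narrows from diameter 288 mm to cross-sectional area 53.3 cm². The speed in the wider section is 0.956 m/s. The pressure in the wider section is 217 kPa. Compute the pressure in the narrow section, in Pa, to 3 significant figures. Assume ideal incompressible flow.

P₂ = 155000 Pa

The volume flow rate is constant, so v₂ = (A₁/A₂)v₁ = (651/53.3)·0.956 = 11.7 m/s.
Bernoulli (h₁ = h₂): P₁ − P₂ = ½ρ(v₂² − v₁²).
P₂ = P₁ − ½ρ(v₂² − v₁²) = 217000 − ½·911·(11.7² − 0.956²) = 217000 − 61800 = 155000 Pa.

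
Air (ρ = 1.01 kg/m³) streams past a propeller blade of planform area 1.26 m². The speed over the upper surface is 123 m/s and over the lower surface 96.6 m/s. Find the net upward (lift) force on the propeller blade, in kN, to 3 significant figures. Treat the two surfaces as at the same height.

F ≈ 3.69 kN

With equal heights on the two surfaces, Bernoulli gives P_lower − P_upper = ½ρ(v_upper² − v_lower²).
ΔP = ½·1.01·(123² − 96.6²) = 2930 Pa.
Lift = ΔP · A = 2930 × 1.26 = 3690 N.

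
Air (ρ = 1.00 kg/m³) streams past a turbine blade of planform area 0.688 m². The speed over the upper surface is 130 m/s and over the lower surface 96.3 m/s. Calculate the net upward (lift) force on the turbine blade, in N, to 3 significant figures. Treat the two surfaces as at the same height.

2620 N

With equal heights on the two surfaces, Bernoulli gives P_lower − P_upper = ½ρ(v_upper² − v_lower²).
ΔP = ½·1.00·(130² − 96.3²) = 3810 Pa.
Lift = ΔP · A = 3810 × 0.688 = 2620 N.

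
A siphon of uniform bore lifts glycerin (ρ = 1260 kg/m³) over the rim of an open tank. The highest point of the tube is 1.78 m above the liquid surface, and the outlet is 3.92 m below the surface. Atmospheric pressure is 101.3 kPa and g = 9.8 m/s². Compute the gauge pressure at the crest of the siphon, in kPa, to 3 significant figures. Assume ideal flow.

Bernoulli surface→outlet gives ½v² = g·h_out, so v = √(2·9.8·3.92) = 8.77 m/s.
The bore is uniform, so the speed at the crest is the same v. Bernoulli surface→crest: P_atm = P_top + ½ρv² + ρg·h_top.
P_top = 101300 − ½·1260·8.77² − 1260·9.8·1.78 = 30900 Pa. So P_gauge = P_top − P_atm = -70400 Pa.

P_gauge = -70.4 kPa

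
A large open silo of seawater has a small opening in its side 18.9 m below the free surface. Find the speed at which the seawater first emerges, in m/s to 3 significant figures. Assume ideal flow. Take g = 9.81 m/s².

19.3 m/s

Bernoulli from surface to hole (P equal, v_surface ≈ 0): v = √(2gh) = √(2×9.81×18.9) = 19.3 m/s.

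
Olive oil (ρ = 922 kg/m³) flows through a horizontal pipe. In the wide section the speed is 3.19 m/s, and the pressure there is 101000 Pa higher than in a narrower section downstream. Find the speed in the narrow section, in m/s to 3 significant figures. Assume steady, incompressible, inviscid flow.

v₂ ≈ 15.1 m/s

Horizontal Bernoulli: P₁ + ½ρv₁² = P₂ + ½ρv₂², so v₂² = v₁² + 2(P₁ − P₂)/ρ.
v₂ = √(3.19² + 2·101000/922) = √(10.2 + 219) = 15.1 m/s.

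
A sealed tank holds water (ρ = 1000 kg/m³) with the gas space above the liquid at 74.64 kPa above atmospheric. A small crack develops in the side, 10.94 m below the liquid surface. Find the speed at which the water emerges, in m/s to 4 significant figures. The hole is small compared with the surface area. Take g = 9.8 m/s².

v ≈ 19.07 m/s

Take point 1 at the surface (v₁ ≈ 0) and point 2 at the hole (at atmospheric pressure). Bernoulli: P₁ + ρg h = P_atm + ½ρv₂².
With P₁ − P_atm = 74640 Pa, v₂ = √(2gh + 2ΔP/ρ) = √(2·9.8·10.94 + 2·74640/1000) = 19.07 m/s.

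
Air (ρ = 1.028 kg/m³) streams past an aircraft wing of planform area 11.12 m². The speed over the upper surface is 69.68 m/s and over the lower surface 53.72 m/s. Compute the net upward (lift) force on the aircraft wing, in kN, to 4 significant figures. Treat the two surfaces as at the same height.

With equal heights on the two surfaces, Bernoulli gives P_lower − P_upper = ½ρ(v_upper² − v_lower²).
ΔP = ½·1.028·(69.68² − 53.72²) = 1012 Pa.
Lift = ΔP · A = 1012 × 11.12 = 11260 N.

F ≈ 11.26 kN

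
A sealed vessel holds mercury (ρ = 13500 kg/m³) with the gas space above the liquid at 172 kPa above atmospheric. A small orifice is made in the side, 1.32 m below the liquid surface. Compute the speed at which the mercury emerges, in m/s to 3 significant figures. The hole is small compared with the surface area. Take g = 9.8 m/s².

Take point 1 at the surface (v₁ ≈ 0) and point 2 at the hole (at atmospheric pressure). Bernoulli: P₁ + ρg h = P_atm + ½ρv₂².
With P₁ − P_atm = 172000 Pa, v₂ = √(2gh + 2ΔP/ρ) = √(2·9.8·1.32 + 2·172000/13500) = 7.17 m/s.

v ≈ 7.17 m/s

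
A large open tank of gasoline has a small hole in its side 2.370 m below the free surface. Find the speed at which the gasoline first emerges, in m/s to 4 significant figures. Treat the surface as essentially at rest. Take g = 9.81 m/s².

v = 6.819 m/s

Bernoulli from surface to hole (P equal, v_surface ≈ 0): v = √(2gh) = √(2×9.81×2.370) = 6.819 m/s.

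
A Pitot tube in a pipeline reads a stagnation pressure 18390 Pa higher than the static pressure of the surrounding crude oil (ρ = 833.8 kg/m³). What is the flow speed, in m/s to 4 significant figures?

Bernoulli between the free stream and the stagnation point: ½ρv² = P_stag − P_static.
v = √(2ΔP/ρ) = √(2·18390/833.8) = 6.642 m/s.

v = 6.642 m/s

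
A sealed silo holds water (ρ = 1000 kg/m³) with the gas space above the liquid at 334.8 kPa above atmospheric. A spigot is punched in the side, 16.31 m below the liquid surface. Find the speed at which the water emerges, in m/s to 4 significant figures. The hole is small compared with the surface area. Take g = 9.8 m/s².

Take point 1 at the surface (v₁ ≈ 0) and point 2 at the hole (at atmospheric pressure). Bernoulli: P₁ + ρg h = P_atm + ½ρv₂².
With P₁ − P_atm = 334800 Pa, v₂ = √(2gh + 2ΔP/ρ) = √(2·9.8·16.31 + 2·334800/1000) = 31.45 m/s.

v ≈ 31.45 m/s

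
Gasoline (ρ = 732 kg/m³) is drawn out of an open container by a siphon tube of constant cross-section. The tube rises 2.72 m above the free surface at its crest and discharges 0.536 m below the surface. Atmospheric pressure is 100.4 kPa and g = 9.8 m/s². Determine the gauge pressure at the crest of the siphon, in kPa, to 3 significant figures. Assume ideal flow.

From the surface to the outlet (both open to atmosphere, surface at rest): v = √(2g·h_out) = √(2·9.8·0.536) = 3.24 m/s.
The bore is uniform, so the speed at the crest is the same v. Bernoulli surface→crest: P_atm = P_top + ½ρv² + ρg·h_top.
P_top = 100400 − ½·732·3.24² − 732·9.8·2.72 = 77000 Pa. So P_gauge = P_top − P_atm = -23400 Pa.

-23.4 kPa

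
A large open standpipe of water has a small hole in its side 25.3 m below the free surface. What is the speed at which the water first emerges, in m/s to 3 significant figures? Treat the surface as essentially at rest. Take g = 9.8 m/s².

v ≈ 22.3 m/s

Bernoulli from surface to hole (P equal, v_surface ≈ 0): v = √(2gh) = √(2×9.8×25.3) = 22.3 m/s.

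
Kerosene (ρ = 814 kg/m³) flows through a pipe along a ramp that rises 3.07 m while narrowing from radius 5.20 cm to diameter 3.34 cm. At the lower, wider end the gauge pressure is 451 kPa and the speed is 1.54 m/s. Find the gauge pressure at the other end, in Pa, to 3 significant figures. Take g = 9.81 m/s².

P₂ = 337000 Pa

The volume flow rate is constant, so v₂ = (A₁/A₂)v₁ = (84.9/8.76)·1.54 = 14.9 m/s.
Bernoulli: P₁ + ½ρv₁² + ρg h₁ = P₂ + ½ρv₂² + ρg h₂, so P₂ = P₁ + ½ρ(v₁² − v₂²) − ρg(h₂ − h₁).
P₂ = 451000 + ½·814·(1.54² − 14.9²) − 814·9.81·(+3.07) = 451000 + (-89800) − (24500) = 337000 Pa.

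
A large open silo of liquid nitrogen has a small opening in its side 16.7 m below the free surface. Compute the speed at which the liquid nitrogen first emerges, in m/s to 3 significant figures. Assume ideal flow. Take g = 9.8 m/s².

v ≈ 18.1 m/s

Torricelli's result v = √(2gh) gives v = √(2·9.8·16.7) = 18.1 m/s.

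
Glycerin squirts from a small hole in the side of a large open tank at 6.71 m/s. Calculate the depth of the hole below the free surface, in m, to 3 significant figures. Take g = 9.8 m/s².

h ≈ 2.30 m

For a small hole in a large open tank, ½v² = gh, giving h = v²/(2g).
h = 6.71²/(2·9.8) = 45.0/19.60 = 2.30 m.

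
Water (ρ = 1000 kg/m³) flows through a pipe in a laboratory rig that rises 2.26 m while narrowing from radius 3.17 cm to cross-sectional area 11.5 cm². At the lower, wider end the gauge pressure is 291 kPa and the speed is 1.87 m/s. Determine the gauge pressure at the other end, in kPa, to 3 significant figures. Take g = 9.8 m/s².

The volume flow rate is constant, so v₂ = (A₁/A₂)v₁ = (31.6/11.5)·1.87 = 5.13 m/s.
Bernoulli: P₁ + ½ρv₁² + ρg h₁ = P₂ + ½ρv₂² + ρg h₂, so P₂ = P₁ + ½ρ(v₁² − v₂²) − ρg(h₂ − h₁).
P₂ = 291000 + ½·1000·(1.87² − 5.13²) − 1000·9.8·(+2.26) = 291000 + (-11400) − (22100) = 257000 Pa.

P₂ ≈ 257 kPa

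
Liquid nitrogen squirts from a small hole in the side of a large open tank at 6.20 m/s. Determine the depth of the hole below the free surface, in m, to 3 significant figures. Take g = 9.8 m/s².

Torricelli: v = √(2gh), so h = v²/(2g).
h = 6.20²/(2·9.8) = 38.4/19.60 = 1.96 m.

h ≈ 1.96 m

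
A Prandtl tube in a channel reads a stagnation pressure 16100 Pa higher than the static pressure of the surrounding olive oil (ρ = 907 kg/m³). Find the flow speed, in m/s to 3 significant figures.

v = 5.96 m/s

At the stagnation point the flow is brought to rest, so Bernoulli gives P_stag − P_static = ½ρv².
v = √(2ΔP/ρ) = √(2·16100/907) = 5.96 m/s.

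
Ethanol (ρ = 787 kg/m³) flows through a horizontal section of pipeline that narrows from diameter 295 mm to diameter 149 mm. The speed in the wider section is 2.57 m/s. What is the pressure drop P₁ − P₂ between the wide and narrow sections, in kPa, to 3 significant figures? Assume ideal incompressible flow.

ΔP ≈ 37.3 kPa

By continuity, v₂ = v₁·A₁/A₂ = 2.57·(683/174) = 10.1 m/s.
The pipe is horizontal, so Bernoulli reduces to P₁ + ½ρv₁² = P₂ + ½ρv₂².
P₁ − P₂ = ½·787·(10.1² − 2.57²) = ½·787·94.9 = 37300 Pa.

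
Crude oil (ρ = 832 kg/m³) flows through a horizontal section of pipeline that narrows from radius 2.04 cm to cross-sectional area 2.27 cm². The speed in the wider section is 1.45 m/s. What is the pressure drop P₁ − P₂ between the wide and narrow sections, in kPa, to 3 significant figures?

28.1 kPa

The volume flow rate is constant, so v₂ = (A₁/A₂)v₁ = (13.1/2.27)·1.45 = 8.35 m/s.
Along the horizontal streamline, P + ½ρv² is constant.
P₁ − P₂ = ½·832·(8.35² − 1.45²) = ½·832·67.6 = 28100 Pa.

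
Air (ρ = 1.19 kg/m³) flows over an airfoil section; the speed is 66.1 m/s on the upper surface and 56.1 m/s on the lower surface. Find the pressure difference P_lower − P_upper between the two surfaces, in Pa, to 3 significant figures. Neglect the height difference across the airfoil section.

With negligible Δh, P + ½ρv² is constant, so P_low − P_up = ½ρ(v_up² − v_low²).
ΔP = ½·1.19·(66.1² − 56.1²) = 727 Pa.

727 Pa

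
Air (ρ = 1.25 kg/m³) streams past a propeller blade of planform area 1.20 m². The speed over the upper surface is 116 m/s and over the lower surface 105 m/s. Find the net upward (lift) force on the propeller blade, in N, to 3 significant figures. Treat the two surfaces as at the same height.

F = 1820 N

With equal heights on the two surfaces, Bernoulli gives P_lower − P_upper = ½ρ(v_upper² − v_lower²).
ΔP = ½·1.25·(116² − 105²) = 1520 Pa.
Lift = ΔP · A = 1520 × 1.20 = 1820 N.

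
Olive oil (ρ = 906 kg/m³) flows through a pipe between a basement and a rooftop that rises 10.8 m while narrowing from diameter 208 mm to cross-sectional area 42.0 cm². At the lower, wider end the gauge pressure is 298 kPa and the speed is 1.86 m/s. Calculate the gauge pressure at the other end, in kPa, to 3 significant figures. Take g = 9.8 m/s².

By continuity, v₂ = v₁·A₁/A₂ = 1.86·(340/42.0) = 15.0 m/s.
Energy conservation along the streamline gives P₂ = P₁ − ½ρ(v₂² − v₁²) − ρg(h₂ − h₁).
P₂ = 298000 + ½·906·(1.86² − 15.0²) − 906·9.8·(+10.8) = 298000 + (-101000) − (95900) = 101000 Pa.

P₂ ≈ 101 kPa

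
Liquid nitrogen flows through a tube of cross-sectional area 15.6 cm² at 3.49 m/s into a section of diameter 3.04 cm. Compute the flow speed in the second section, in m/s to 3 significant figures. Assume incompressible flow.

v₂ ≈ 7.50 m/s

The volume flow rate is constant, so v₂ = (A₁/A₂)v₁ = (15.6/7.26)·3.49 = 7.50 m/s.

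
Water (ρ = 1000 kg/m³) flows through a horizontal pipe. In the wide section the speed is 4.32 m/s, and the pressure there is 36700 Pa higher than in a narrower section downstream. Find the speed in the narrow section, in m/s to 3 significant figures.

With h₁ = h₂, rearranging Bernoulli gives v₂ = √(v₁² + 2ΔP/ρ).
v₂ = √(4.32² + 2·36700/1000) = √(18.7 + 73.4) = 9.59 m/s.

v₂ ≈ 9.59 m/s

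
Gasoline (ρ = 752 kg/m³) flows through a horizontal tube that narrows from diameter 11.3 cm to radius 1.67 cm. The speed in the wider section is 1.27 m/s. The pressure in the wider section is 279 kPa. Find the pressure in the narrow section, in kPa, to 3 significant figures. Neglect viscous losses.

P₂ = 200 kPa

By continuity, v₂ = v₁·A₁/A₂ = 1.27·(100/8.76) = 14.5 m/s.
Along the horizontal streamline, P + ½ρv² is constant.
P₂ = P₁ − ½ρ(v₂² − v₁²) = 279000 − ½·752·(14.5² − 1.27²) = 279000 − 78800 = 200000 Pa.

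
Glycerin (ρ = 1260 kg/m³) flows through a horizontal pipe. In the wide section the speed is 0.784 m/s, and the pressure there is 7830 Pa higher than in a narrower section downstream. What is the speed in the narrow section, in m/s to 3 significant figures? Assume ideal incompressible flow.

3.61 m/s

With h₁ = h₂, rearranging Bernoulli gives v₂ = √(v₁² + 2ΔP/ρ).
v₂ = √(0.784² + 2·7830/1260) = √(0.615 + 12.4) = 3.61 m/s.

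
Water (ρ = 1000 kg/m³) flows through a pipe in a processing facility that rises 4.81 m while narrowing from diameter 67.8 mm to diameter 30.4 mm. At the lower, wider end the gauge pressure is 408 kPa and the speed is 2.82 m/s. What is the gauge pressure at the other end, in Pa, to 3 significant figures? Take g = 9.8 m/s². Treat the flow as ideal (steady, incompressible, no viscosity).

P₂ = 266000 Pa

The volume flow rate is constant, so v₂ = (A₁/A₂)v₁ = (36.1/7.26)·2.82 = 14.0 m/s.
Bernoulli: P₁ + ½ρv₁² + ρg h₁ = P₂ + ½ρv₂² + ρg h₂, so P₂ = P₁ + ½ρ(v₁² − v₂²) − ρg(h₂ − h₁).
P₂ = 408000 + ½·1000·(2.82² − 14.0²) − 1000·9.8·(+4.81) = 408000 + (-94400) − (47100) = 266000 Pa.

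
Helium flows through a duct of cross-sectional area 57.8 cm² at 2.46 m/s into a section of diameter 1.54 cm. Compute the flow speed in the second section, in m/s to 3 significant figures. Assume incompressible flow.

Mass conservation (A₁v₁ = A₂v₂) gives v₂ = 2.46 × 57.8/1.86 = 76.3 m/s.

v₂ ≈ 76.3 m/s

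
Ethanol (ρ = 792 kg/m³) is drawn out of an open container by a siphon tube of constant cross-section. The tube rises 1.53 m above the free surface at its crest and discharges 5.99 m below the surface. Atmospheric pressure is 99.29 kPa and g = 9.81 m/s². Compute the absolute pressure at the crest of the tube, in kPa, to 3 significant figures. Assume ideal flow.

40.9 kPa

Bernoulli surface→outlet gives ½v² = g·h_out, so v = √(2·9.81·5.99) = 10.8 m/s.
With constant cross-section the crest speed equals v; applying Bernoulli from the surface up to the crest, P_top = P_atm − ½ρv² − ρg·h_top.
P_top = 99290 − ½·792·10.8² − 792·9.81·1.53 = 40900 Pa.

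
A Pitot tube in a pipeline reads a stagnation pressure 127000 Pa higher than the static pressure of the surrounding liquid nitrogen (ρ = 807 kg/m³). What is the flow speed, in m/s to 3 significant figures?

v ≈ 17.7 m/s

Bernoulli between the free stream and the stagnation point: ½ρv² = P_stag − P_static.
v = √(2ΔP/ρ) = √(2·127000/807) = 17.7 m/s.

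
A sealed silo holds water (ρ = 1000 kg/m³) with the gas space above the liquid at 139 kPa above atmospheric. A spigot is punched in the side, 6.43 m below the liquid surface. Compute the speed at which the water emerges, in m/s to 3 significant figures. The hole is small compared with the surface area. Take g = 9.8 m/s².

v ≈ 20.1 m/s

Take point 1 at the surface (v₁ ≈ 0) and point 2 at the hole (at atmospheric pressure). Bernoulli: P₁ + ρg h = P_atm + ½ρv₂².
With P₁ − P_atm = 139000 Pa, v₂ = √(2gh + 2ΔP/ρ) = √(2·9.8·6.43 + 2·139000/1000) = 20.1 m/s.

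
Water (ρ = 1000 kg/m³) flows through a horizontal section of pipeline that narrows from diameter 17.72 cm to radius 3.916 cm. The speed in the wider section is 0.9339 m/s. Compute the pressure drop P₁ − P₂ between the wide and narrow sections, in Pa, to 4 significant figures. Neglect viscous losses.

By continuity, v₂ = v₁·A₁/A₂ = 0.9339·(246.6/48.18) = 4.781 m/s.
Along the horizontal streamline, P + ½ρv² is constant.
P₁ − P₂ = ½·1000·(4.781² − 0.9339²) = ½·1000·21.98 = 10990 Pa.

ΔP ≈ 10990 Pa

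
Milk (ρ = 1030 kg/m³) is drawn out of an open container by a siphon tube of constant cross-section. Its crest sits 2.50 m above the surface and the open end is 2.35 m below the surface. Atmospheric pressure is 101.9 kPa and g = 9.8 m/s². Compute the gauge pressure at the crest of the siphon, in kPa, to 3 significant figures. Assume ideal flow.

P_gauge ≈ -49.0 kPa

Bernoulli surface→outlet gives ½v² = g·h_out, so v = √(2·9.8·2.35) = 6.79 m/s.
The bore is uniform, so the speed at the crest is the same v. Bernoulli surface→crest: P_atm = P_top + ½ρv² + ρg·h_top.
P_top = 101900 − ½·1030·6.79² − 1030·9.8·2.50 = 52900 Pa. So P_gauge = P_top − P_atm = -49000 Pa.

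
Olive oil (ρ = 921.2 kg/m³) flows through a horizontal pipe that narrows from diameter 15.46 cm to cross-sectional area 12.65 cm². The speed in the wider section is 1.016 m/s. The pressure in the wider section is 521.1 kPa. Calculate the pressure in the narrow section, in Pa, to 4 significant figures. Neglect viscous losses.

By continuity, v₂ = v₁·A₁/A₂ = 1.016·(187.7/12.65) = 15.08 m/s.
Along the horizontal streamline, P + ½ρv² is constant.
P₂ = P₁ − ½ρ(v₂² − v₁²) = 521100 − ½·921.2·(15.08² − 1.016²) = 521100 − 104200 = 416900 Pa.

P₂ = 416900 Pa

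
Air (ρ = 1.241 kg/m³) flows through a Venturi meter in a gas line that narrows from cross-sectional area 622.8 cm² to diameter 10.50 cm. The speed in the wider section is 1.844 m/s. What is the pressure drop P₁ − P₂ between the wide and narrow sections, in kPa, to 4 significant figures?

ΔP ≈ 0.1070 kPa

By continuity, v₂ = v₁·A₁/A₂ = 1.844·(622.8/86.59) = 13.26 m/s.
With no height change, Bernoulli's equation is P₁ + ½ρv₁² = P₂ + ½ρv₂².
P₁ − P₂ = ½·1.241·(13.26² − 1.844²) = ½·1.241·172.5 = 107.0 Pa.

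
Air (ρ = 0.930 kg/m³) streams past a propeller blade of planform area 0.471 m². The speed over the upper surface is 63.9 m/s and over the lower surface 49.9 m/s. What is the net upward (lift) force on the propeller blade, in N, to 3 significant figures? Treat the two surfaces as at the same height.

From P + ½ρv² = const at equal height, P_low − P_up = ½ρ(v_up² − v_low²).
ΔP = ½·0.930·(63.9² − 49.9²) = 741 Pa.
Lift = ΔP · A = 741 × 0.471 = 349 N.

349 N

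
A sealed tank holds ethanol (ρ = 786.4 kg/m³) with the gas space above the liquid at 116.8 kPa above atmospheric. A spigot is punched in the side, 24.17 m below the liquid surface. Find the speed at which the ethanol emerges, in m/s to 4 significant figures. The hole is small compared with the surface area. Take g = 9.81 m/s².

Take point 1 at the surface (v₁ ≈ 0) and point 2 at the hole (at atmospheric pressure). Bernoulli: P₁ + ρg h = P_atm + ½ρv₂².
With P₁ − P_atm = 116800 Pa, v₂ = √(2gh + 2ΔP/ρ) = √(2·9.81·24.17 + 2·116800/786.4) = 27.77 m/s.

v ≈ 27.77 m/s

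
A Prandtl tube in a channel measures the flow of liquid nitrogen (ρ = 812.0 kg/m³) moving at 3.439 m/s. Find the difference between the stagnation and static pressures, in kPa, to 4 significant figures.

The dynamic pressure equals the rise in static pressure at the stagnation point: ΔP = ½ρv².
ΔP = ½·812.0·3.439² = 4802 Pa.

ΔP ≈ 4.802 kPa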